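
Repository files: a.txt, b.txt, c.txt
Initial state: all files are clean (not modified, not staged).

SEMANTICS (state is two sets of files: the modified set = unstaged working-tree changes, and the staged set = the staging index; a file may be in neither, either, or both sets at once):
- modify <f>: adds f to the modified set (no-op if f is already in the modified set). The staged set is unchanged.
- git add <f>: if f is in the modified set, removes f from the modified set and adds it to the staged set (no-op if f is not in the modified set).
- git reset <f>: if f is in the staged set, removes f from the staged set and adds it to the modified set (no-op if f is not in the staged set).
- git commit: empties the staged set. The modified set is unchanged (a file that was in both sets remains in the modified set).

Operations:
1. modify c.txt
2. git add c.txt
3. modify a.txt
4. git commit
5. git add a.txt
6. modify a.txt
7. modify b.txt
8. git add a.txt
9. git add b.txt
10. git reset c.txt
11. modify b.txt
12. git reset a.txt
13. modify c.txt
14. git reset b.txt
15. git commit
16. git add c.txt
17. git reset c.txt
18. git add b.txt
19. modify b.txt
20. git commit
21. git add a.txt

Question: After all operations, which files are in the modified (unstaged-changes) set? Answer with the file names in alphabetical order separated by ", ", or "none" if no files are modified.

Answer: b.txt, c.txt

Derivation:
After op 1 (modify c.txt): modified={c.txt} staged={none}
After op 2 (git add c.txt): modified={none} staged={c.txt}
After op 3 (modify a.txt): modified={a.txt} staged={c.txt}
After op 4 (git commit): modified={a.txt} staged={none}
After op 5 (git add a.txt): modified={none} staged={a.txt}
After op 6 (modify a.txt): modified={a.txt} staged={a.txt}
After op 7 (modify b.txt): modified={a.txt, b.txt} staged={a.txt}
After op 8 (git add a.txt): modified={b.txt} staged={a.txt}
After op 9 (git add b.txt): modified={none} staged={a.txt, b.txt}
After op 10 (git reset c.txt): modified={none} staged={a.txt, b.txt}
After op 11 (modify b.txt): modified={b.txt} staged={a.txt, b.txt}
After op 12 (git reset a.txt): modified={a.txt, b.txt} staged={b.txt}
After op 13 (modify c.txt): modified={a.txt, b.txt, c.txt} staged={b.txt}
After op 14 (git reset b.txt): modified={a.txt, b.txt, c.txt} staged={none}
After op 15 (git commit): modified={a.txt, b.txt, c.txt} staged={none}
After op 16 (git add c.txt): modified={a.txt, b.txt} staged={c.txt}
After op 17 (git reset c.txt): modified={a.txt, b.txt, c.txt} staged={none}
After op 18 (git add b.txt): modified={a.txt, c.txt} staged={b.txt}
After op 19 (modify b.txt): modified={a.txt, b.txt, c.txt} staged={b.txt}
After op 20 (git commit): modified={a.txt, b.txt, c.txt} staged={none}
After op 21 (git add a.txt): modified={b.txt, c.txt} staged={a.txt}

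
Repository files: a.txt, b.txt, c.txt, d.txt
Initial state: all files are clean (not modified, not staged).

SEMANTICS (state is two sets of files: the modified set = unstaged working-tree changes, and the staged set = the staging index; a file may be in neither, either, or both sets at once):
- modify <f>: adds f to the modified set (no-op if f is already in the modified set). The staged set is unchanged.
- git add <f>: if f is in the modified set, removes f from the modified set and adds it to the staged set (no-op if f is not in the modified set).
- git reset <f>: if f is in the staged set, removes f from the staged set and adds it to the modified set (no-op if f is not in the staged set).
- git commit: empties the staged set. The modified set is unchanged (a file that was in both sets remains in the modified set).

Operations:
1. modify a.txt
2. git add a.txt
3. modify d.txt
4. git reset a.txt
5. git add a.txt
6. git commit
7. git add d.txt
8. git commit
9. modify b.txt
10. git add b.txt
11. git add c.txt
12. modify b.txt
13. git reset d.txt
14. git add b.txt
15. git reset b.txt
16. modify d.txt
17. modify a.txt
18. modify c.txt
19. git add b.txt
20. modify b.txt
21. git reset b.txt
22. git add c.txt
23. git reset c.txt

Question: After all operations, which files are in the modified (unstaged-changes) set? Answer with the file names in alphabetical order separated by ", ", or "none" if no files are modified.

Answer: a.txt, b.txt, c.txt, d.txt

Derivation:
After op 1 (modify a.txt): modified={a.txt} staged={none}
After op 2 (git add a.txt): modified={none} staged={a.txt}
After op 3 (modify d.txt): modified={d.txt} staged={a.txt}
After op 4 (git reset a.txt): modified={a.txt, d.txt} staged={none}
After op 5 (git add a.txt): modified={d.txt} staged={a.txt}
After op 6 (git commit): modified={d.txt} staged={none}
After op 7 (git add d.txt): modified={none} staged={d.txt}
After op 8 (git commit): modified={none} staged={none}
After op 9 (modify b.txt): modified={b.txt} staged={none}
After op 10 (git add b.txt): modified={none} staged={b.txt}
After op 11 (git add c.txt): modified={none} staged={b.txt}
After op 12 (modify b.txt): modified={b.txt} staged={b.txt}
After op 13 (git reset d.txt): modified={b.txt} staged={b.txt}
After op 14 (git add b.txt): modified={none} staged={b.txt}
After op 15 (git reset b.txt): modified={b.txt} staged={none}
After op 16 (modify d.txt): modified={b.txt, d.txt} staged={none}
After op 17 (modify a.txt): modified={a.txt, b.txt, d.txt} staged={none}
After op 18 (modify c.txt): modified={a.txt, b.txt, c.txt, d.txt} staged={none}
After op 19 (git add b.txt): modified={a.txt, c.txt, d.txt} staged={b.txt}
After op 20 (modify b.txt): modified={a.txt, b.txt, c.txt, d.txt} staged={b.txt}
After op 21 (git reset b.txt): modified={a.txt, b.txt, c.txt, d.txt} staged={none}
After op 22 (git add c.txt): modified={a.txt, b.txt, d.txt} staged={c.txt}
After op 23 (git reset c.txt): modified={a.txt, b.txt, c.txt, d.txt} staged={none}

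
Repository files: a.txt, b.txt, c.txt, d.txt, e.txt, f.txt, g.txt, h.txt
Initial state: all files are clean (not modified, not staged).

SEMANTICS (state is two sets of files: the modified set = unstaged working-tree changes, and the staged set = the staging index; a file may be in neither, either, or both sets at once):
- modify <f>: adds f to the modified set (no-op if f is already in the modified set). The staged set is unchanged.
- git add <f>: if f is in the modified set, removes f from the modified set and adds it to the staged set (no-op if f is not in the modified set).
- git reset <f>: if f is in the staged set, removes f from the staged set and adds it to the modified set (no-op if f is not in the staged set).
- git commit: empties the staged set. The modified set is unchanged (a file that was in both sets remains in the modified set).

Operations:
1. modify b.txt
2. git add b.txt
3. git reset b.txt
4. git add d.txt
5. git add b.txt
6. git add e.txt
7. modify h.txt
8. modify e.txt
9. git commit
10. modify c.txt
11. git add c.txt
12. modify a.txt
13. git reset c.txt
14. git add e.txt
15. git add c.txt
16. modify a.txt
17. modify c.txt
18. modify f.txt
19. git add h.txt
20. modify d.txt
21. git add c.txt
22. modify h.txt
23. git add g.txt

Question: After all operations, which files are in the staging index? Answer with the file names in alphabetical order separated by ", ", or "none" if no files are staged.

After op 1 (modify b.txt): modified={b.txt} staged={none}
After op 2 (git add b.txt): modified={none} staged={b.txt}
After op 3 (git reset b.txt): modified={b.txt} staged={none}
After op 4 (git add d.txt): modified={b.txt} staged={none}
After op 5 (git add b.txt): modified={none} staged={b.txt}
After op 6 (git add e.txt): modified={none} staged={b.txt}
After op 7 (modify h.txt): modified={h.txt} staged={b.txt}
After op 8 (modify e.txt): modified={e.txt, h.txt} staged={b.txt}
After op 9 (git commit): modified={e.txt, h.txt} staged={none}
After op 10 (modify c.txt): modified={c.txt, e.txt, h.txt} staged={none}
After op 11 (git add c.txt): modified={e.txt, h.txt} staged={c.txt}
After op 12 (modify a.txt): modified={a.txt, e.txt, h.txt} staged={c.txt}
After op 13 (git reset c.txt): modified={a.txt, c.txt, e.txt, h.txt} staged={none}
After op 14 (git add e.txt): modified={a.txt, c.txt, h.txt} staged={e.txt}
After op 15 (git add c.txt): modified={a.txt, h.txt} staged={c.txt, e.txt}
After op 16 (modify a.txt): modified={a.txt, h.txt} staged={c.txt, e.txt}
After op 17 (modify c.txt): modified={a.txt, c.txt, h.txt} staged={c.txt, e.txt}
After op 18 (modify f.txt): modified={a.txt, c.txt, f.txt, h.txt} staged={c.txt, e.txt}
After op 19 (git add h.txt): modified={a.txt, c.txt, f.txt} staged={c.txt, e.txt, h.txt}
After op 20 (modify d.txt): modified={a.txt, c.txt, d.txt, f.txt} staged={c.txt, e.txt, h.txt}
After op 21 (git add c.txt): modified={a.txt, d.txt, f.txt} staged={c.txt, e.txt, h.txt}
After op 22 (modify h.txt): modified={a.txt, d.txt, f.txt, h.txt} staged={c.txt, e.txt, h.txt}
After op 23 (git add g.txt): modified={a.txt, d.txt, f.txt, h.txt} staged={c.txt, e.txt, h.txt}

Answer: c.txt, e.txt, h.txt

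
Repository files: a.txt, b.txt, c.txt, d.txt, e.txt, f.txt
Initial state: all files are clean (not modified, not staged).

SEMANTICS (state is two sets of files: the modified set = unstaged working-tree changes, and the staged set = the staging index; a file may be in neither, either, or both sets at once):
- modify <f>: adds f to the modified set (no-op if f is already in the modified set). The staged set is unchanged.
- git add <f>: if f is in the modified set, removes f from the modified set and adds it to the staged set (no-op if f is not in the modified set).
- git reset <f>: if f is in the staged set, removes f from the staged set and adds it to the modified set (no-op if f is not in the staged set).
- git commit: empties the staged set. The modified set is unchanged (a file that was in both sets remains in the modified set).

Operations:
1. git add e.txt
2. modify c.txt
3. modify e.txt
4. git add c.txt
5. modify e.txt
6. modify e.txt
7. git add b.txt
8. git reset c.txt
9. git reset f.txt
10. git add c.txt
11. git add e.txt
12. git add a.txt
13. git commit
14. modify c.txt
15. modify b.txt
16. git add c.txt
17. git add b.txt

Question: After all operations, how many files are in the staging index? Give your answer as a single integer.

Answer: 2

Derivation:
After op 1 (git add e.txt): modified={none} staged={none}
After op 2 (modify c.txt): modified={c.txt} staged={none}
After op 3 (modify e.txt): modified={c.txt, e.txt} staged={none}
After op 4 (git add c.txt): modified={e.txt} staged={c.txt}
After op 5 (modify e.txt): modified={e.txt} staged={c.txt}
After op 6 (modify e.txt): modified={e.txt} staged={c.txt}
After op 7 (git add b.txt): modified={e.txt} staged={c.txt}
After op 8 (git reset c.txt): modified={c.txt, e.txt} staged={none}
After op 9 (git reset f.txt): modified={c.txt, e.txt} staged={none}
After op 10 (git add c.txt): modified={e.txt} staged={c.txt}
After op 11 (git add e.txt): modified={none} staged={c.txt, e.txt}
After op 12 (git add a.txt): modified={none} staged={c.txt, e.txt}
After op 13 (git commit): modified={none} staged={none}
After op 14 (modify c.txt): modified={c.txt} staged={none}
After op 15 (modify b.txt): modified={b.txt, c.txt} staged={none}
After op 16 (git add c.txt): modified={b.txt} staged={c.txt}
After op 17 (git add b.txt): modified={none} staged={b.txt, c.txt}
Final staged set: {b.txt, c.txt} -> count=2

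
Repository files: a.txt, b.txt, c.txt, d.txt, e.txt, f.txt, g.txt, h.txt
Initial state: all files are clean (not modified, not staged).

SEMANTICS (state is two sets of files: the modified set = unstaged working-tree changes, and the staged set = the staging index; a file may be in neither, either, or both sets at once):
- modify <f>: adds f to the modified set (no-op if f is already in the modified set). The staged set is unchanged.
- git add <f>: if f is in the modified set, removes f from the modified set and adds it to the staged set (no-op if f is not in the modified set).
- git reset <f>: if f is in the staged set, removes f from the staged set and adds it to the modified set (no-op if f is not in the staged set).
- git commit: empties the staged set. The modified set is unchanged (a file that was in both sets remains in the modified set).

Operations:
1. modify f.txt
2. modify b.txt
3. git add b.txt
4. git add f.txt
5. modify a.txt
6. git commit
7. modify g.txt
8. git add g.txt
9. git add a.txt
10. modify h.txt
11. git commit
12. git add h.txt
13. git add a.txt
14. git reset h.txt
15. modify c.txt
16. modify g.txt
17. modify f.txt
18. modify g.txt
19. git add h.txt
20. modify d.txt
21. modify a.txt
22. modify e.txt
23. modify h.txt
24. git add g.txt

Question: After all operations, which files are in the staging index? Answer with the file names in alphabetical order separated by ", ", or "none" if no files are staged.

After op 1 (modify f.txt): modified={f.txt} staged={none}
After op 2 (modify b.txt): modified={b.txt, f.txt} staged={none}
After op 3 (git add b.txt): modified={f.txt} staged={b.txt}
After op 4 (git add f.txt): modified={none} staged={b.txt, f.txt}
After op 5 (modify a.txt): modified={a.txt} staged={b.txt, f.txt}
After op 6 (git commit): modified={a.txt} staged={none}
After op 7 (modify g.txt): modified={a.txt, g.txt} staged={none}
After op 8 (git add g.txt): modified={a.txt} staged={g.txt}
After op 9 (git add a.txt): modified={none} staged={a.txt, g.txt}
After op 10 (modify h.txt): modified={h.txt} staged={a.txt, g.txt}
After op 11 (git commit): modified={h.txt} staged={none}
After op 12 (git add h.txt): modified={none} staged={h.txt}
After op 13 (git add a.txt): modified={none} staged={h.txt}
After op 14 (git reset h.txt): modified={h.txt} staged={none}
After op 15 (modify c.txt): modified={c.txt, h.txt} staged={none}
After op 16 (modify g.txt): modified={c.txt, g.txt, h.txt} staged={none}
After op 17 (modify f.txt): modified={c.txt, f.txt, g.txt, h.txt} staged={none}
After op 18 (modify g.txt): modified={c.txt, f.txt, g.txt, h.txt} staged={none}
After op 19 (git add h.txt): modified={c.txt, f.txt, g.txt} staged={h.txt}
After op 20 (modify d.txt): modified={c.txt, d.txt, f.txt, g.txt} staged={h.txt}
After op 21 (modify a.txt): modified={a.txt, c.txt, d.txt, f.txt, g.txt} staged={h.txt}
After op 22 (modify e.txt): modified={a.txt, c.txt, d.txt, e.txt, f.txt, g.txt} staged={h.txt}
After op 23 (modify h.txt): modified={a.txt, c.txt, d.txt, e.txt, f.txt, g.txt, h.txt} staged={h.txt}
After op 24 (git add g.txt): modified={a.txt, c.txt, d.txt, e.txt, f.txt, h.txt} staged={g.txt, h.txt}

Answer: g.txt, h.txt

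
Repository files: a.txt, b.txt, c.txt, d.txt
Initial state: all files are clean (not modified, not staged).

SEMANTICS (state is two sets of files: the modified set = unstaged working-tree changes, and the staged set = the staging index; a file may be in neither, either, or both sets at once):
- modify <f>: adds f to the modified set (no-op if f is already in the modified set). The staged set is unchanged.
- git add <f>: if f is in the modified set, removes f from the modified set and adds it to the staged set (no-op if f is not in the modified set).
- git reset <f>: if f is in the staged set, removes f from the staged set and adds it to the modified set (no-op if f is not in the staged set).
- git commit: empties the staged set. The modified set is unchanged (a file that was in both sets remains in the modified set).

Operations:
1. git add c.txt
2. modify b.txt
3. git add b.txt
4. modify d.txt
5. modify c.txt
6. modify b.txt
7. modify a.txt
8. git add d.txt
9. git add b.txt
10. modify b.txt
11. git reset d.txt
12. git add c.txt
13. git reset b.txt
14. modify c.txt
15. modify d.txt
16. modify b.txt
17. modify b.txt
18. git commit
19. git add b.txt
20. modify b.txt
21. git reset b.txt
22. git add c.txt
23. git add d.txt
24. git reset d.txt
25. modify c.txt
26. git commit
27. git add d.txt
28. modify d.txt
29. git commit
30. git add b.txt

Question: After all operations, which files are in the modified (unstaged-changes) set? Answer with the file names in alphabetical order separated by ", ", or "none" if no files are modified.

After op 1 (git add c.txt): modified={none} staged={none}
After op 2 (modify b.txt): modified={b.txt} staged={none}
After op 3 (git add b.txt): modified={none} staged={b.txt}
After op 4 (modify d.txt): modified={d.txt} staged={b.txt}
After op 5 (modify c.txt): modified={c.txt, d.txt} staged={b.txt}
After op 6 (modify b.txt): modified={b.txt, c.txt, d.txt} staged={b.txt}
After op 7 (modify a.txt): modified={a.txt, b.txt, c.txt, d.txt} staged={b.txt}
After op 8 (git add d.txt): modified={a.txt, b.txt, c.txt} staged={b.txt, d.txt}
After op 9 (git add b.txt): modified={a.txt, c.txt} staged={b.txt, d.txt}
After op 10 (modify b.txt): modified={a.txt, b.txt, c.txt} staged={b.txt, d.txt}
After op 11 (git reset d.txt): modified={a.txt, b.txt, c.txt, d.txt} staged={b.txt}
After op 12 (git add c.txt): modified={a.txt, b.txt, d.txt} staged={b.txt, c.txt}
After op 13 (git reset b.txt): modified={a.txt, b.txt, d.txt} staged={c.txt}
After op 14 (modify c.txt): modified={a.txt, b.txt, c.txt, d.txt} staged={c.txt}
After op 15 (modify d.txt): modified={a.txt, b.txt, c.txt, d.txt} staged={c.txt}
After op 16 (modify b.txt): modified={a.txt, b.txt, c.txt, d.txt} staged={c.txt}
After op 17 (modify b.txt): modified={a.txt, b.txt, c.txt, d.txt} staged={c.txt}
After op 18 (git commit): modified={a.txt, b.txt, c.txt, d.txt} staged={none}
After op 19 (git add b.txt): modified={a.txt, c.txt, d.txt} staged={b.txt}
After op 20 (modify b.txt): modified={a.txt, b.txt, c.txt, d.txt} staged={b.txt}
After op 21 (git reset b.txt): modified={a.txt, b.txt, c.txt, d.txt} staged={none}
After op 22 (git add c.txt): modified={a.txt, b.txt, d.txt} staged={c.txt}
After op 23 (git add d.txt): modified={a.txt, b.txt} staged={c.txt, d.txt}
After op 24 (git reset d.txt): modified={a.txt, b.txt, d.txt} staged={c.txt}
After op 25 (modify c.txt): modified={a.txt, b.txt, c.txt, d.txt} staged={c.txt}
After op 26 (git commit): modified={a.txt, b.txt, c.txt, d.txt} staged={none}
After op 27 (git add d.txt): modified={a.txt, b.txt, c.txt} staged={d.txt}
After op 28 (modify d.txt): modified={a.txt, b.txt, c.txt, d.txt} staged={d.txt}
After op 29 (git commit): modified={a.txt, b.txt, c.txt, d.txt} staged={none}
After op 30 (git add b.txt): modified={a.txt, c.txt, d.txt} staged={b.txt}

Answer: a.txt, c.txt, d.txt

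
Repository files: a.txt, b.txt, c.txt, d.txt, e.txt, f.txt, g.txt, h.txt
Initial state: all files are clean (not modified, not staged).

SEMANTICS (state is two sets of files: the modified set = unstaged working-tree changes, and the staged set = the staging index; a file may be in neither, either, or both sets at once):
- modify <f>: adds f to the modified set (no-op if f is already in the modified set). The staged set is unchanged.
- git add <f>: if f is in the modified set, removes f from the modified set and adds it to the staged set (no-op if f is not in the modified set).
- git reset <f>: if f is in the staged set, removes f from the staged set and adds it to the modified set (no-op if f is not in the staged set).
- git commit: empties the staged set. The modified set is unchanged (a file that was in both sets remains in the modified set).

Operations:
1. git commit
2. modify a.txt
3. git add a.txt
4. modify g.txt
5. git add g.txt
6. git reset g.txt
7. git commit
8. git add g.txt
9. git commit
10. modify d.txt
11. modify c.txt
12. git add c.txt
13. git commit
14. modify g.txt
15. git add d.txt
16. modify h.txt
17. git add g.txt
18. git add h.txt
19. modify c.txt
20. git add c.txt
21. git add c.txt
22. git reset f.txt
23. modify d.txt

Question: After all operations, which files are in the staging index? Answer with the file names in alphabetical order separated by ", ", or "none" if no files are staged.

After op 1 (git commit): modified={none} staged={none}
After op 2 (modify a.txt): modified={a.txt} staged={none}
After op 3 (git add a.txt): modified={none} staged={a.txt}
After op 4 (modify g.txt): modified={g.txt} staged={a.txt}
After op 5 (git add g.txt): modified={none} staged={a.txt, g.txt}
After op 6 (git reset g.txt): modified={g.txt} staged={a.txt}
After op 7 (git commit): modified={g.txt} staged={none}
After op 8 (git add g.txt): modified={none} staged={g.txt}
After op 9 (git commit): modified={none} staged={none}
After op 10 (modify d.txt): modified={d.txt} staged={none}
After op 11 (modify c.txt): modified={c.txt, d.txt} staged={none}
After op 12 (git add c.txt): modified={d.txt} staged={c.txt}
After op 13 (git commit): modified={d.txt} staged={none}
After op 14 (modify g.txt): modified={d.txt, g.txt} staged={none}
After op 15 (git add d.txt): modified={g.txt} staged={d.txt}
After op 16 (modify h.txt): modified={g.txt, h.txt} staged={d.txt}
After op 17 (git add g.txt): modified={h.txt} staged={d.txt, g.txt}
After op 18 (git add h.txt): modified={none} staged={d.txt, g.txt, h.txt}
After op 19 (modify c.txt): modified={c.txt} staged={d.txt, g.txt, h.txt}
After op 20 (git add c.txt): modified={none} staged={c.txt, d.txt, g.txt, h.txt}
After op 21 (git add c.txt): modified={none} staged={c.txt, d.txt, g.txt, h.txt}
After op 22 (git reset f.txt): modified={none} staged={c.txt, d.txt, g.txt, h.txt}
After op 23 (modify d.txt): modified={d.txt} staged={c.txt, d.txt, g.txt, h.txt}

Answer: c.txt, d.txt, g.txt, h.txt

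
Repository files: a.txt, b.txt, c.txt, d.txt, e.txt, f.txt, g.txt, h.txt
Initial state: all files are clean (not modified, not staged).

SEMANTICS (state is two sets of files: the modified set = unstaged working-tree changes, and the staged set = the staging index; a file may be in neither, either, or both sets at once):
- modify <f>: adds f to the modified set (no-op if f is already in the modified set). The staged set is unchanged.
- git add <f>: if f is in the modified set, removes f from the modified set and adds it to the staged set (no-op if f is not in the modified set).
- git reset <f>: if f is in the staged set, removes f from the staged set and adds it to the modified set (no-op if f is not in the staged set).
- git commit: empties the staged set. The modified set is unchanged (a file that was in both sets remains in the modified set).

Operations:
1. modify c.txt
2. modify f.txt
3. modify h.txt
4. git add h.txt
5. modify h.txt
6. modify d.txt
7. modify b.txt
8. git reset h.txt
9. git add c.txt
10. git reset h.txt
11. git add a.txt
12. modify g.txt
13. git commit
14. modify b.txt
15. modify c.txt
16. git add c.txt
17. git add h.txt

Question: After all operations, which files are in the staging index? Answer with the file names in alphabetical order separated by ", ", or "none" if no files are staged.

Answer: c.txt, h.txt

Derivation:
After op 1 (modify c.txt): modified={c.txt} staged={none}
After op 2 (modify f.txt): modified={c.txt, f.txt} staged={none}
After op 3 (modify h.txt): modified={c.txt, f.txt, h.txt} staged={none}
After op 4 (git add h.txt): modified={c.txt, f.txt} staged={h.txt}
After op 5 (modify h.txt): modified={c.txt, f.txt, h.txt} staged={h.txt}
After op 6 (modify d.txt): modified={c.txt, d.txt, f.txt, h.txt} staged={h.txt}
After op 7 (modify b.txt): modified={b.txt, c.txt, d.txt, f.txt, h.txt} staged={h.txt}
After op 8 (git reset h.txt): modified={b.txt, c.txt, d.txt, f.txt, h.txt} staged={none}
After op 9 (git add c.txt): modified={b.txt, d.txt, f.txt, h.txt} staged={c.txt}
After op 10 (git reset h.txt): modified={b.txt, d.txt, f.txt, h.txt} staged={c.txt}
After op 11 (git add a.txt): modified={b.txt, d.txt, f.txt, h.txt} staged={c.txt}
After op 12 (modify g.txt): modified={b.txt, d.txt, f.txt, g.txt, h.txt} staged={c.txt}
After op 13 (git commit): modified={b.txt, d.txt, f.txt, g.txt, h.txt} staged={none}
After op 14 (modify b.txt): modified={b.txt, d.txt, f.txt, g.txt, h.txt} staged={none}
After op 15 (modify c.txt): modified={b.txt, c.txt, d.txt, f.txt, g.txt, h.txt} staged={none}
After op 16 (git add c.txt): modified={b.txt, d.txt, f.txt, g.txt, h.txt} staged={c.txt}
After op 17 (git add h.txt): modified={b.txt, d.txt, f.txt, g.txt} staged={c.txt, h.txt}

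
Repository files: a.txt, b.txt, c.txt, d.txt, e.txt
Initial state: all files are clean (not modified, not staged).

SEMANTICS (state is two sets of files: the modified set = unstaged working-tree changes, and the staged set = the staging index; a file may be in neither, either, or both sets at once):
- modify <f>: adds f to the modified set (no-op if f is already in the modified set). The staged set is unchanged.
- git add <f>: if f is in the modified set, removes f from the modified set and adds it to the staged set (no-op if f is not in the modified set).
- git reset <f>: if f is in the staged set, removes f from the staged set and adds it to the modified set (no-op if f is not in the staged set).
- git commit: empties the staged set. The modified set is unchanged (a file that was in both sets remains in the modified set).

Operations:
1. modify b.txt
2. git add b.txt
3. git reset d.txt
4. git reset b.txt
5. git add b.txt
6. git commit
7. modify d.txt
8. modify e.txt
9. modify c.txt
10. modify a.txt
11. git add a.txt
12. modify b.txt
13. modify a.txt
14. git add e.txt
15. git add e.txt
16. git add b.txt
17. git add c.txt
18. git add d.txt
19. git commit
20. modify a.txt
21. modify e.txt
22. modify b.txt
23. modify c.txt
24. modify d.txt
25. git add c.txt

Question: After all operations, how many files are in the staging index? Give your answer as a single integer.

Answer: 1

Derivation:
After op 1 (modify b.txt): modified={b.txt} staged={none}
After op 2 (git add b.txt): modified={none} staged={b.txt}
After op 3 (git reset d.txt): modified={none} staged={b.txt}
After op 4 (git reset b.txt): modified={b.txt} staged={none}
After op 5 (git add b.txt): modified={none} staged={b.txt}
After op 6 (git commit): modified={none} staged={none}
After op 7 (modify d.txt): modified={d.txt} staged={none}
After op 8 (modify e.txt): modified={d.txt, e.txt} staged={none}
After op 9 (modify c.txt): modified={c.txt, d.txt, e.txt} staged={none}
After op 10 (modify a.txt): modified={a.txt, c.txt, d.txt, e.txt} staged={none}
After op 11 (git add a.txt): modified={c.txt, d.txt, e.txt} staged={a.txt}
After op 12 (modify b.txt): modified={b.txt, c.txt, d.txt, e.txt} staged={a.txt}
After op 13 (modify a.txt): modified={a.txt, b.txt, c.txt, d.txt, e.txt} staged={a.txt}
After op 14 (git add e.txt): modified={a.txt, b.txt, c.txt, d.txt} staged={a.txt, e.txt}
After op 15 (git add e.txt): modified={a.txt, b.txt, c.txt, d.txt} staged={a.txt, e.txt}
After op 16 (git add b.txt): modified={a.txt, c.txt, d.txt} staged={a.txt, b.txt, e.txt}
After op 17 (git add c.txt): modified={a.txt, d.txt} staged={a.txt, b.txt, c.txt, e.txt}
After op 18 (git add d.txt): modified={a.txt} staged={a.txt, b.txt, c.txt, d.txt, e.txt}
After op 19 (git commit): modified={a.txt} staged={none}
After op 20 (modify a.txt): modified={a.txt} staged={none}
After op 21 (modify e.txt): modified={a.txt, e.txt} staged={none}
After op 22 (modify b.txt): modified={a.txt, b.txt, e.txt} staged={none}
After op 23 (modify c.txt): modified={a.txt, b.txt, c.txt, e.txt} staged={none}
After op 24 (modify d.txt): modified={a.txt, b.txt, c.txt, d.txt, e.txt} staged={none}
After op 25 (git add c.txt): modified={a.txt, b.txt, d.txt, e.txt} staged={c.txt}
Final staged set: {c.txt} -> count=1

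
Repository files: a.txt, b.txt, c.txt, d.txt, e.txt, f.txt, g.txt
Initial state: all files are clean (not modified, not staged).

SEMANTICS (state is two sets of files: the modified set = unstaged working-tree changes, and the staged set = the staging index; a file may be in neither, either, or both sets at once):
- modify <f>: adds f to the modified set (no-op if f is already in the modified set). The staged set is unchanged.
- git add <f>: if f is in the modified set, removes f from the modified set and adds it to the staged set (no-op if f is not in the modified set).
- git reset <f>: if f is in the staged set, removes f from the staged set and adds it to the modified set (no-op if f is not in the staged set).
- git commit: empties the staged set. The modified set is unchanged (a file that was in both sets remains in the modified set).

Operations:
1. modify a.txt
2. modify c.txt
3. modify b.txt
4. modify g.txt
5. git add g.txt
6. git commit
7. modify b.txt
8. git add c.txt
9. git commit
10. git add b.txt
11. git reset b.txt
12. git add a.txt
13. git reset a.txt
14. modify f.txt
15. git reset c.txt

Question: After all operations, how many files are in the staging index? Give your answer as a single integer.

After op 1 (modify a.txt): modified={a.txt} staged={none}
After op 2 (modify c.txt): modified={a.txt, c.txt} staged={none}
After op 3 (modify b.txt): modified={a.txt, b.txt, c.txt} staged={none}
After op 4 (modify g.txt): modified={a.txt, b.txt, c.txt, g.txt} staged={none}
After op 5 (git add g.txt): modified={a.txt, b.txt, c.txt} staged={g.txt}
After op 6 (git commit): modified={a.txt, b.txt, c.txt} staged={none}
After op 7 (modify b.txt): modified={a.txt, b.txt, c.txt} staged={none}
After op 8 (git add c.txt): modified={a.txt, b.txt} staged={c.txt}
After op 9 (git commit): modified={a.txt, b.txt} staged={none}
After op 10 (git add b.txt): modified={a.txt} staged={b.txt}
After op 11 (git reset b.txt): modified={a.txt, b.txt} staged={none}
After op 12 (git add a.txt): modified={b.txt} staged={a.txt}
After op 13 (git reset a.txt): modified={a.txt, b.txt} staged={none}
After op 14 (modify f.txt): modified={a.txt, b.txt, f.txt} staged={none}
After op 15 (git reset c.txt): modified={a.txt, b.txt, f.txt} staged={none}
Final staged set: {none} -> count=0

Answer: 0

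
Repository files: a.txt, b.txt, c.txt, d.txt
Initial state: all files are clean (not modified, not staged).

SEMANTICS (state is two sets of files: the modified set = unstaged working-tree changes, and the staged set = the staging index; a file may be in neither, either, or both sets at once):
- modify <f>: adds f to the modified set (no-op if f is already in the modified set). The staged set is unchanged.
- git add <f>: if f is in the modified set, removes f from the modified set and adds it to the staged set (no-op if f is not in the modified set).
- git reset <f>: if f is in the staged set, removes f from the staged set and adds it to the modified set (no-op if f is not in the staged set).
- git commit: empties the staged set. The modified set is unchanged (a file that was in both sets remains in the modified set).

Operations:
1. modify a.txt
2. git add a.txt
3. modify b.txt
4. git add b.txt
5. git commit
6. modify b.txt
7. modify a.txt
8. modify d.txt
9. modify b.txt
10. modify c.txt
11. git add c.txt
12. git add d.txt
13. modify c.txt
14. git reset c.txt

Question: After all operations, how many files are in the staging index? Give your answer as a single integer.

Answer: 1

Derivation:
After op 1 (modify a.txt): modified={a.txt} staged={none}
After op 2 (git add a.txt): modified={none} staged={a.txt}
After op 3 (modify b.txt): modified={b.txt} staged={a.txt}
After op 4 (git add b.txt): modified={none} staged={a.txt, b.txt}
After op 5 (git commit): modified={none} staged={none}
After op 6 (modify b.txt): modified={b.txt} staged={none}
After op 7 (modify a.txt): modified={a.txt, b.txt} staged={none}
After op 8 (modify d.txt): modified={a.txt, b.txt, d.txt} staged={none}
After op 9 (modify b.txt): modified={a.txt, b.txt, d.txt} staged={none}
After op 10 (modify c.txt): modified={a.txt, b.txt, c.txt, d.txt} staged={none}
After op 11 (git add c.txt): modified={a.txt, b.txt, d.txt} staged={c.txt}
After op 12 (git add d.txt): modified={a.txt, b.txt} staged={c.txt, d.txt}
After op 13 (modify c.txt): modified={a.txt, b.txt, c.txt} staged={c.txt, d.txt}
After op 14 (git reset c.txt): modified={a.txt, b.txt, c.txt} staged={d.txt}
Final staged set: {d.txt} -> count=1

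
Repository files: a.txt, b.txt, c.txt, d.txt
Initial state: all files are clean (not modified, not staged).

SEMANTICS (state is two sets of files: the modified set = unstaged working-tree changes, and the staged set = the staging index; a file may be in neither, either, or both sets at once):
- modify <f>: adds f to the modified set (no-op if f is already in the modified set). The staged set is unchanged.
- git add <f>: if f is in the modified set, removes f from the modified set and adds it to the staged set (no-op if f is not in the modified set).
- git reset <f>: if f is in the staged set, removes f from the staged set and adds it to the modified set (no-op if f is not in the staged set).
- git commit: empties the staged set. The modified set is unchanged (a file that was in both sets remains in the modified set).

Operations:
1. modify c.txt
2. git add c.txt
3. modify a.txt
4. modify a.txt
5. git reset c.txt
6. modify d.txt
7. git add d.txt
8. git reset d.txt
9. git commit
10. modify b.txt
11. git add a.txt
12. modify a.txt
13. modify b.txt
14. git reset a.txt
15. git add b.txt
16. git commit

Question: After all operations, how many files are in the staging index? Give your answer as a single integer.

After op 1 (modify c.txt): modified={c.txt} staged={none}
After op 2 (git add c.txt): modified={none} staged={c.txt}
After op 3 (modify a.txt): modified={a.txt} staged={c.txt}
After op 4 (modify a.txt): modified={a.txt} staged={c.txt}
After op 5 (git reset c.txt): modified={a.txt, c.txt} staged={none}
After op 6 (modify d.txt): modified={a.txt, c.txt, d.txt} staged={none}
After op 7 (git add d.txt): modified={a.txt, c.txt} staged={d.txt}
After op 8 (git reset d.txt): modified={a.txt, c.txt, d.txt} staged={none}
After op 9 (git commit): modified={a.txt, c.txt, d.txt} staged={none}
After op 10 (modify b.txt): modified={a.txt, b.txt, c.txt, d.txt} staged={none}
After op 11 (git add a.txt): modified={b.txt, c.txt, d.txt} staged={a.txt}
After op 12 (modify a.txt): modified={a.txt, b.txt, c.txt, d.txt} staged={a.txt}
After op 13 (modify b.txt): modified={a.txt, b.txt, c.txt, d.txt} staged={a.txt}
After op 14 (git reset a.txt): modified={a.txt, b.txt, c.txt, d.txt} staged={none}
After op 15 (git add b.txt): modified={a.txt, c.txt, d.txt} staged={b.txt}
After op 16 (git commit): modified={a.txt, c.txt, d.txt} staged={none}
Final staged set: {none} -> count=0

Answer: 0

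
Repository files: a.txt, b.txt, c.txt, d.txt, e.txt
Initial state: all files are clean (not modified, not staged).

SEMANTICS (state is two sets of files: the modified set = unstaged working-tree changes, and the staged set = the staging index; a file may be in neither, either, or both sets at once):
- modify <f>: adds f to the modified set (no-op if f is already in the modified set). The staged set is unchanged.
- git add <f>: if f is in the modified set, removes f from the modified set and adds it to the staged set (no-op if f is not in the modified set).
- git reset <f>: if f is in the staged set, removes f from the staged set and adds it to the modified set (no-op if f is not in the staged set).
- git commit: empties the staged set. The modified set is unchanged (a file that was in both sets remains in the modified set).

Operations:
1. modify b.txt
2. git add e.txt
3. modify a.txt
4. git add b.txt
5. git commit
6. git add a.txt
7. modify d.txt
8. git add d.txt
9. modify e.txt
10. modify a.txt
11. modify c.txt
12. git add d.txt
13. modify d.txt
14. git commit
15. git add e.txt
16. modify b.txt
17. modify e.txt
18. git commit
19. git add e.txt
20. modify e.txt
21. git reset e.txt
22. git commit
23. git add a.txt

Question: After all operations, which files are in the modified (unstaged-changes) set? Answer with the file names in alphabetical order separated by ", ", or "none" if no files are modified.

After op 1 (modify b.txt): modified={b.txt} staged={none}
After op 2 (git add e.txt): modified={b.txt} staged={none}
After op 3 (modify a.txt): modified={a.txt, b.txt} staged={none}
After op 4 (git add b.txt): modified={a.txt} staged={b.txt}
After op 5 (git commit): modified={a.txt} staged={none}
After op 6 (git add a.txt): modified={none} staged={a.txt}
After op 7 (modify d.txt): modified={d.txt} staged={a.txt}
After op 8 (git add d.txt): modified={none} staged={a.txt, d.txt}
After op 9 (modify e.txt): modified={e.txt} staged={a.txt, d.txt}
After op 10 (modify a.txt): modified={a.txt, e.txt} staged={a.txt, d.txt}
After op 11 (modify c.txt): modified={a.txt, c.txt, e.txt} staged={a.txt, d.txt}
After op 12 (git add d.txt): modified={a.txt, c.txt, e.txt} staged={a.txt, d.txt}
After op 13 (modify d.txt): modified={a.txt, c.txt, d.txt, e.txt} staged={a.txt, d.txt}
After op 14 (git commit): modified={a.txt, c.txt, d.txt, e.txt} staged={none}
After op 15 (git add e.txt): modified={a.txt, c.txt, d.txt} staged={e.txt}
After op 16 (modify b.txt): modified={a.txt, b.txt, c.txt, d.txt} staged={e.txt}
After op 17 (modify e.txt): modified={a.txt, b.txt, c.txt, d.txt, e.txt} staged={e.txt}
After op 18 (git commit): modified={a.txt, b.txt, c.txt, d.txt, e.txt} staged={none}
After op 19 (git add e.txt): modified={a.txt, b.txt, c.txt, d.txt} staged={e.txt}
After op 20 (modify e.txt): modified={a.txt, b.txt, c.txt, d.txt, e.txt} staged={e.txt}
After op 21 (git reset e.txt): modified={a.txt, b.txt, c.txt, d.txt, e.txt} staged={none}
After op 22 (git commit): modified={a.txt, b.txt, c.txt, d.txt, e.txt} staged={none}
After op 23 (git add a.txt): modified={b.txt, c.txt, d.txt, e.txt} staged={a.txt}

Answer: b.txt, c.txt, d.txt, e.txt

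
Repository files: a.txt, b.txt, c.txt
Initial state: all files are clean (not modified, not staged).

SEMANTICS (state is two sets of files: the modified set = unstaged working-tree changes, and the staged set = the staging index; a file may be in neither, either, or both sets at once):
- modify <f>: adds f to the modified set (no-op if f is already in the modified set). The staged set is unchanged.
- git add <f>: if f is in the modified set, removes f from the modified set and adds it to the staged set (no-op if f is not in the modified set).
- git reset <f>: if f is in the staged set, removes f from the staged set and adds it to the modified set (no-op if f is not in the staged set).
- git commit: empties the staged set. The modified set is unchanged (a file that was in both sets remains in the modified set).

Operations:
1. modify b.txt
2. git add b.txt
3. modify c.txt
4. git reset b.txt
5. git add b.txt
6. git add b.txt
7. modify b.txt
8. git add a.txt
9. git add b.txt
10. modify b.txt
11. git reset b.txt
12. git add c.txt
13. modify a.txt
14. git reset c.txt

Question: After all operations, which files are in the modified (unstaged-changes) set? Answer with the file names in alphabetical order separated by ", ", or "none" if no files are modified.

Answer: a.txt, b.txt, c.txt

Derivation:
After op 1 (modify b.txt): modified={b.txt} staged={none}
After op 2 (git add b.txt): modified={none} staged={b.txt}
After op 3 (modify c.txt): modified={c.txt} staged={b.txt}
After op 4 (git reset b.txt): modified={b.txt, c.txt} staged={none}
After op 5 (git add b.txt): modified={c.txt} staged={b.txt}
After op 6 (git add b.txt): modified={c.txt} staged={b.txt}
After op 7 (modify b.txt): modified={b.txt, c.txt} staged={b.txt}
After op 8 (git add a.txt): modified={b.txt, c.txt} staged={b.txt}
After op 9 (git add b.txt): modified={c.txt} staged={b.txt}
After op 10 (modify b.txt): modified={b.txt, c.txt} staged={b.txt}
After op 11 (git reset b.txt): modified={b.txt, c.txt} staged={none}
After op 12 (git add c.txt): modified={b.txt} staged={c.txt}
After op 13 (modify a.txt): modified={a.txt, b.txt} staged={c.txt}
After op 14 (git reset c.txt): modified={a.txt, b.txt, c.txt} staged={none}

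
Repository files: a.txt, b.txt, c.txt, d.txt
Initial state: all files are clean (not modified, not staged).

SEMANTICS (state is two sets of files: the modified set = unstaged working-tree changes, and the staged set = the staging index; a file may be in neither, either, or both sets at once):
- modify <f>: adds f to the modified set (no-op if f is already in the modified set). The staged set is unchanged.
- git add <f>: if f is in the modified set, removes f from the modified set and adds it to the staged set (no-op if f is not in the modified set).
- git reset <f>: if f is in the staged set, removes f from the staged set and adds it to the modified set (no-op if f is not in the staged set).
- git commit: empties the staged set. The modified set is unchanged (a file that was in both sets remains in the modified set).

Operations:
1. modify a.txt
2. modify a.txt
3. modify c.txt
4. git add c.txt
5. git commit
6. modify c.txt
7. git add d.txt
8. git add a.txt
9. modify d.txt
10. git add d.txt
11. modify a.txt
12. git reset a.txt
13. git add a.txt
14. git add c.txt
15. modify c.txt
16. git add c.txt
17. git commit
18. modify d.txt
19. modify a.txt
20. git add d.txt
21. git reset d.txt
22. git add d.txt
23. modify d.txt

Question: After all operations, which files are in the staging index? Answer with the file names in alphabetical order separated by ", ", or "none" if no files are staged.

After op 1 (modify a.txt): modified={a.txt} staged={none}
After op 2 (modify a.txt): modified={a.txt} staged={none}
After op 3 (modify c.txt): modified={a.txt, c.txt} staged={none}
After op 4 (git add c.txt): modified={a.txt} staged={c.txt}
After op 5 (git commit): modified={a.txt} staged={none}
After op 6 (modify c.txt): modified={a.txt, c.txt} staged={none}
After op 7 (git add d.txt): modified={a.txt, c.txt} staged={none}
After op 8 (git add a.txt): modified={c.txt} staged={a.txt}
After op 9 (modify d.txt): modified={c.txt, d.txt} staged={a.txt}
After op 10 (git add d.txt): modified={c.txt} staged={a.txt, d.txt}
After op 11 (modify a.txt): modified={a.txt, c.txt} staged={a.txt, d.txt}
After op 12 (git reset a.txt): modified={a.txt, c.txt} staged={d.txt}
After op 13 (git add a.txt): modified={c.txt} staged={a.txt, d.txt}
After op 14 (git add c.txt): modified={none} staged={a.txt, c.txt, d.txt}
After op 15 (modify c.txt): modified={c.txt} staged={a.txt, c.txt, d.txt}
After op 16 (git add c.txt): modified={none} staged={a.txt, c.txt, d.txt}
After op 17 (git commit): modified={none} staged={none}
After op 18 (modify d.txt): modified={d.txt} staged={none}
After op 19 (modify a.txt): modified={a.txt, d.txt} staged={none}
After op 20 (git add d.txt): modified={a.txt} staged={d.txt}
After op 21 (git reset d.txt): modified={a.txt, d.txt} staged={none}
After op 22 (git add d.txt): modified={a.txt} staged={d.txt}
After op 23 (modify d.txt): modified={a.txt, d.txt} staged={d.txt}

Answer: d.txt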